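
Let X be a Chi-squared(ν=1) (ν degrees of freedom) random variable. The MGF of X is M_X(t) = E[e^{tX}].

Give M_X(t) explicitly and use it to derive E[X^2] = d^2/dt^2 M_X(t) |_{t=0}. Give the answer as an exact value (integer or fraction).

M_X(t) = 1/√(1 - 2*t)
D^2[M](t) = 3/(4*t^2*√(1 - 2*t) - 4*t*√(1 - 2*t) + √(1 - 2*t))

E[X^2] = D^2[M](0) = 3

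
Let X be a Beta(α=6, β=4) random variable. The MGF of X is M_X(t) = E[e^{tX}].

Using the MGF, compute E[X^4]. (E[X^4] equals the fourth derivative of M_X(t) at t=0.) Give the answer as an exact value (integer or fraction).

E[X^4] = M^(4)(0) = 126/715

M_X(t) = ₁F₁(6; 10; t)
M^(4)(t) = 126*₁F₁(10; 14; t)/715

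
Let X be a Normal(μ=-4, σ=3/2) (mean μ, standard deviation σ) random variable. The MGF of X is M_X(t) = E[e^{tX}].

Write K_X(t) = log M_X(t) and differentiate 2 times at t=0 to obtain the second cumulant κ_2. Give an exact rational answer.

M_X(t) = e^(9*t^2/8 - 4*t)
K_X(t) = log M_X(t) = 9*t^2/8 - 4*t
K^(2)(t) = 9/4

κ_2 = K^(2)(0) = 9/4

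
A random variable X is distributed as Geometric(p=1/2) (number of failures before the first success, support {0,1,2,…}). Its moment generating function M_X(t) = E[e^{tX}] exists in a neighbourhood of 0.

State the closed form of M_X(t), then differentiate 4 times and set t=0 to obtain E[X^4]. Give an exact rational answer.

M_X(t) = 1/(2*(1 - e^(t)/2))
D^4[M](t) = (-e^(4*t) - 22*e^(3*t) - 44*e^(2*t) - 8*e^(t))/(e^(5*t) - 10*e^(4*t) + 40*e^(3*t) - 80*e^(2*t) + 80*e^(t) - 32)

E[X^4] = D^4[M](0) = 75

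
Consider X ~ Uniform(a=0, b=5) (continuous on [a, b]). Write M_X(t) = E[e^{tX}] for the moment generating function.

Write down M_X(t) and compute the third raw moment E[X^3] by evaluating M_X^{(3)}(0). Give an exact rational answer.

E[X^3] = D^3[M](0) = 125/4

M_X(t) = (e^(5*t) - 1)/(5*t)
D^3[M](t) = (125*t^3*e^(5*t) - 75*t^2*e^(5*t) + 30*t*e^(5*t) - 6*e^(5*t) + 6)/(5*t^4)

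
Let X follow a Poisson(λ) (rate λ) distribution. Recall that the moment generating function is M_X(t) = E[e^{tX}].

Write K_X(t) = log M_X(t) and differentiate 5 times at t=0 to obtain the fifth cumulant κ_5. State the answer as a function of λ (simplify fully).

κ_5 = D^5[K](0) = λ

M_X(t) = e^(λ*(e^(t) - 1))
K_X(t) = log M_X(t) = λ*(e^(t) - 1)
D^5[K](t) = λ*e^(t)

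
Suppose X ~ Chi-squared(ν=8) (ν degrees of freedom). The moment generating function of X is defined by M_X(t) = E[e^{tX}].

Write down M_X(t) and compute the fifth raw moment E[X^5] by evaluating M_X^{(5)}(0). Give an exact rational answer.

M_X(t) = (1 - 2*t)^(-4)
D^5[M](t) = -215040/(512*t^9 - 2304*t^8 + 4608*t^7 - 5376*t^6 + 4032*t^5 - 2016*t^4 + 672*t^3 - 144*t^2 + 18*t - 1)

E[X^5] = D^5[M](0) = 215040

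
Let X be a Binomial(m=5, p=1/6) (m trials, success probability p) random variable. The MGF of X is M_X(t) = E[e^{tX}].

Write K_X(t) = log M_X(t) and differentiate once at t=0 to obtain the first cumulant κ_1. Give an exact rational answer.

M_X(t) = (e^(t)/6 + 5/6)^5
K_X(t) = log M_X(t) = 5*log(e^(t)/6 + 5/6)
K^(1)(t) = 5*e^(t)/(e^(t) + 5)

κ_1 = K^(1)(0) = 5/6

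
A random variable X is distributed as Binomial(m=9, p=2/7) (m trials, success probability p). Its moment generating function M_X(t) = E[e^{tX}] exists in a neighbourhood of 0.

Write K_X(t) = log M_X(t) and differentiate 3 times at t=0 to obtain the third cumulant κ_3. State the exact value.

κ_3 = K^(3)(0) = 270/343

M_X(t) = (2*e^(t)/7 + 5/7)^9
K_X(t) = log M_X(t) = 9*log(2*e^(t)/7 + 5/7)
K^(3)(t) = (-180*e^(2*t) + 450*e^(t))/(8*e^(3*t) + 60*e^(2*t) + 150*e^(t) + 125)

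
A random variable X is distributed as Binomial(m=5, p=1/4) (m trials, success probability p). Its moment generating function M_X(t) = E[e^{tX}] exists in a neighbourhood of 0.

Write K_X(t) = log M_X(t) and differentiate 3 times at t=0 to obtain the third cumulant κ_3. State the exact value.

M_X(t) = (e^(t)/4 + 3/4)^5
K_X(t) = log M_X(t) = 5*log(e^(t)/4 + 3/4)
dK/dt = 5*e^(t)/(e^(t) + 3)
d^2K/dt^2 = 15*e^(t)/(e^(2*t) + 6*e^(t) + 9)
d^3K/dt^3 = (-15*e^(2*t) + 45*e^(t))/(e^(3*t) + 9*e^(2*t) + 27*e^(t) + 27)

κ_3 = d^3K/dt^3 |_{t=0} = 15/32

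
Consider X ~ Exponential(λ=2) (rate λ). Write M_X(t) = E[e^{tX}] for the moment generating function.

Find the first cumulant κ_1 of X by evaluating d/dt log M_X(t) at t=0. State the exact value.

M_X(t) = 2/(2 - t)
K_X(t) = log M_X(t) = -log(2 - t) + log(2)
D[K](t) = -1/(t - 2)

κ_1 = D[K](0) = 1/2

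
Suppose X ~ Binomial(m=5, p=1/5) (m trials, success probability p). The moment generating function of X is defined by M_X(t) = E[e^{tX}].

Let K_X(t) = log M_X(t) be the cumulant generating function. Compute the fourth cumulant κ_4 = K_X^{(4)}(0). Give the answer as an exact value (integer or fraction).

M_X(t) = (e^(t)/5 + 4/5)^5
K_X(t) = log M_X(t) = 5*log(e^(t)/5 + 4/5)
K^(4)(t) = (20*e^(3*t) - 320*e^(2*t) + 320*e^(t))/(e^(4*t) + 16*e^(3*t) + 96*e^(2*t) + 256*e^(t) + 256)

κ_4 = K^(4)(0) = 4/125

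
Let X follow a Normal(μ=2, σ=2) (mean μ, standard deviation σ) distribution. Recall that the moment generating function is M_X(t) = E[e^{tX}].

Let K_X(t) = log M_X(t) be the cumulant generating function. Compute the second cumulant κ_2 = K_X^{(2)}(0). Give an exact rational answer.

κ_2 = K^(2)(0) = 4

M_X(t) = e^(2*t^2 + 2*t)
K_X(t) = log M_X(t) = 2*t^2 + 2*t
K^(2)(t) = 4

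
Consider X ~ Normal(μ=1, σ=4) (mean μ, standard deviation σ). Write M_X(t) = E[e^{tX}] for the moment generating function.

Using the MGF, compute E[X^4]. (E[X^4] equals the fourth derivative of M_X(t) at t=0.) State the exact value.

M_X(t) = e^(8*t^2 + t)
D^4[M](t) = 65536*t^4*e^(t)*e^(8*t^2) + 16384*t^3*e^(t)*e^(8*t^2) + 26112*t^2*e^(t)*e^(8*t^2) + 3136*t*e^(t)*e^(8*t^2) + 865*e^(t)*e^(8*t^2)

E[X^4] = D^4[M](0) = 865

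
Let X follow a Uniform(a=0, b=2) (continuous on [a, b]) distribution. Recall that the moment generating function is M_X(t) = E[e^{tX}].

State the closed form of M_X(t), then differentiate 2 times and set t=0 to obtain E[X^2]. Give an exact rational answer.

E[X^2] = M′′(0) = 4/3

M_X(t) = (e^(2*t) - 1)/(2*t)
M′(t) = (2*t*e^(2*t) - e^(2*t) + 1)/(2*t^2)
M′′(t) = (2*t^2*e^(2*t) - 2*t*e^(2*t) + e^(2*t) - 1)/t^3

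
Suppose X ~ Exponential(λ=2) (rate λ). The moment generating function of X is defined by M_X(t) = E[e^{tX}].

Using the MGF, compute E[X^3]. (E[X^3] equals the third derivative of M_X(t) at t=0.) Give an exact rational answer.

E[X^3] = D^3[M](0) = 3/4

M_X(t) = 2/(2 - t)
D^3[M](t) = 12/(t^4 - 8*t^3 + 24*t^2 - 32*t + 16)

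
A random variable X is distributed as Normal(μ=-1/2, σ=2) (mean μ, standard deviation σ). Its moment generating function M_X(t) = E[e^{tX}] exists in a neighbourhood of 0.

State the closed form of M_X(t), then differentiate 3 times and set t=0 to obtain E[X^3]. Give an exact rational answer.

M_X(t) = e^(2*t^2 - t/2)
M′(t) = 4*t*e^(-t/2)*e^(2*t^2) - e^(-t/2)*e^(2*t^2)/2
M′′(t) = (64*t^2*e^(2*t^2) - 16*t*e^(2*t^2) + 17*e^(2*t^2))*e^(-t/2)/4
M′′′(t) = (512*t^3*e^(2*t^2) - 192*t^2*e^(2*t^2) + 408*t*e^(2*t^2) - 49*e^(2*t^2))*e^(-t/2)/8

E[X^3] = M′′′(0) = -49/8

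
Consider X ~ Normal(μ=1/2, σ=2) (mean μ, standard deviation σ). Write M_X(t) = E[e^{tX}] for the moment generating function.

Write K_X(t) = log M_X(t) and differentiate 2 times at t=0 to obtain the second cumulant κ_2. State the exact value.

M_X(t) = e^(2*t^2 + t/2)
K_X(t) = log M_X(t) = 2*t^2 + t/2
dK/dt = 4*t + 1/2
d^2K/dt^2 = 4

κ_2 = d^2K/dt^2 |_{t=0} = 4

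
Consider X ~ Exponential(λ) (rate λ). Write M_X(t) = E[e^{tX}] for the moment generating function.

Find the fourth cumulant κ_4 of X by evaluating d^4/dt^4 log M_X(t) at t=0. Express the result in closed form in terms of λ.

κ_4 = K^(4)(0) = 6/λ^4

M_X(t) = λ/(λ - t)
K_X(t) = log M_X(t) = log(λ) - log(λ - t)
K^(4)(t) = 6/(λ^4 - 4*λ^3*t + 6*λ^2*t^2 - 4*λ*t^3 + t^4)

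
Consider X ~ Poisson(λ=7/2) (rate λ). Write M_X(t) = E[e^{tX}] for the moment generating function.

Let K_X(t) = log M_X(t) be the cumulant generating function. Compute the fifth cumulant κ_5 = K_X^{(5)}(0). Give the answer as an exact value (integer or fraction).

M_X(t) = e^(7*e^(t)/2 - 7/2)
K_X(t) = log M_X(t) = 7*e^(t)/2 - 7/2
dK/dt = 7*e^(t)/2
d^2K/dt^2 = 7*e^(t)/2
d^3K/dt^3 = 7*e^(t)/2
d^4K/dt^4 = 7*e^(t)/2
d^5K/dt^5 = 7*e^(t)/2

κ_5 = d^5K/dt^5 |_{t=0} = 7/2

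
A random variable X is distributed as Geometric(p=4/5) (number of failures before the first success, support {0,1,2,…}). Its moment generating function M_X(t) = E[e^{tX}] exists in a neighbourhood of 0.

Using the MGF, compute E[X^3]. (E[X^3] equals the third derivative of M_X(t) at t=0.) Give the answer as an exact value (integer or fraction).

M_X(t) = 4/(5*(1 - e^(t)/5))
D^3[M](t) = (4*e^(3*t) + 80*e^(2*t) + 100*e^(t))/(e^(4*t) - 20*e^(3*t) + 150*e^(2*t) - 500*e^(t) + 625)

E[X^3] = D^3[M](0) = 23/32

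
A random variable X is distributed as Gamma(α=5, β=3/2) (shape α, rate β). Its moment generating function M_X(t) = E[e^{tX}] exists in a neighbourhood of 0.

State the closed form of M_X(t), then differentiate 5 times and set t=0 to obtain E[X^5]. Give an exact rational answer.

M_X(t) = 243/(32*(3/2 - t)^5)
D^5[M](t) = 117573120/(1024*t^10 - 15360*t^9 + 103680*t^8 - 414720*t^7 + 1088640*t^6 - 1959552*t^5 + 2449440*t^4 - 2099520*t^3 + 1180980*t^2 - 393660*t + 59049)

E[X^5] = D^5[M](0) = 17920/9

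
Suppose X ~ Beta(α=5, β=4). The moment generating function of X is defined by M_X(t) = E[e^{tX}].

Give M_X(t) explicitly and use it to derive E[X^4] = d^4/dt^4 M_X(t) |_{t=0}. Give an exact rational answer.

E[X^4] = M′′′′(0) = 14/99

M_X(t) = ₁F₁(5; 9; t)
M′(t) = 5*₁F₁(6; 10; t)/9
M′′(t) = ₁F₁(7; 11; t)/3
M′′′(t) = 7*₁F₁(8; 12; t)/33
M′′′′(t) = 14*₁F₁(9; 13; t)/99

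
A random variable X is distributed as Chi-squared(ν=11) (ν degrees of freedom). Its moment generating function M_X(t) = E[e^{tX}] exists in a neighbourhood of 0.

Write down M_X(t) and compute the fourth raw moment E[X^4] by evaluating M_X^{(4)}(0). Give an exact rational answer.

M_X(t) = (1 - 2*t)^(-11/2)

E[X^4] = D^4[M](0) = 36465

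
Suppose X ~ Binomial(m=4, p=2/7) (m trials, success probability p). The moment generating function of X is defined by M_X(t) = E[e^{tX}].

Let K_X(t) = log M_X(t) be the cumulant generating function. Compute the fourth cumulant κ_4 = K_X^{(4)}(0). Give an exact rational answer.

κ_4 = d^4K/dt^4 |_{t=0} = -440/2401

M_X(t) = (2*e^(t)/7 + 5/7)^4
K_X(t) = log M_X(t) = 4*log(2*e^(t)/7 + 5/7)
dK/dt = 8*e^(t)/(2*e^(t) + 5)
d^2K/dt^2 = 40*e^(t)/(4*e^(2*t) + 20*e^(t) + 25)
d^3K/dt^3 = (-80*e^(2*t) + 200*e^(t))/(8*e^(3*t) + 60*e^(2*t) + 150*e^(t) + 125)
d^4K/dt^4 = (160*e^(3*t) - 1600*e^(2*t) + 1000*e^(t))/(16*e^(4*t) + 160*e^(3*t) + 600*e^(2*t) + 1000*e^(t) + 625)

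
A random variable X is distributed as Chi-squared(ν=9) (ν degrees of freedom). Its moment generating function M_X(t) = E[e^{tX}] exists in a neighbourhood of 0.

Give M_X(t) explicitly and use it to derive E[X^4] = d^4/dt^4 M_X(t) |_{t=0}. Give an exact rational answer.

M_X(t) = (1 - 2*t)^(-9/2)

E[X^4] = M^(4)(0) = 19305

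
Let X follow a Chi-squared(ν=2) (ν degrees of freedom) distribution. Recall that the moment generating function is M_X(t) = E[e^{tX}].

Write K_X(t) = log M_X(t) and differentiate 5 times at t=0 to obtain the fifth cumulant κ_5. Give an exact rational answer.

M_X(t) = 1/(1 - 2*t)
K_X(t) = log M_X(t) = -log(1 - 2*t)
K^(5)(t) = -768/(32*t^5 - 80*t^4 + 80*t^3 - 40*t^2 + 10*t - 1)

κ_5 = K^(5)(0) = 768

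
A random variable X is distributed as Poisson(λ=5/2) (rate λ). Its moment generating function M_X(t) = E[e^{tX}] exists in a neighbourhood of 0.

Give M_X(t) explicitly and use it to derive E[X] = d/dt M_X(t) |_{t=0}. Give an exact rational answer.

M_X(t) = e^(5*e^(t)/2 - 5/2)
M^(1)(t) = 5*e^(-5/2)*e^(t)*e^(5*e^(t)/2)/2

E[X] = M^(1)(0) = 5/2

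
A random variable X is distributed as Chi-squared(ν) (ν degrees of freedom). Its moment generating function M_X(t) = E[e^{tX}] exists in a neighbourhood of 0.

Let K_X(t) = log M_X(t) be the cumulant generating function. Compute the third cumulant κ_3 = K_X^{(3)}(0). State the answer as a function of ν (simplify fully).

κ_3 = D^3[K](0) = 8*ν

M_X(t) = (1 - 2*t)^(-ν/2)
K_X(t) = log M_X(t) = -ν*log(1 - 2*t)/2
D^3[K](t) = -8*ν/(8*t^3 - 12*t^2 + 6*t - 1)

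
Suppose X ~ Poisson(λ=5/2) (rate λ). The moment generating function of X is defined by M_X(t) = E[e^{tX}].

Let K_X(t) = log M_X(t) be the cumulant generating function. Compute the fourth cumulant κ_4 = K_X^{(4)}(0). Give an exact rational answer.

M_X(t) = e^(5*e^(t)/2 - 5/2)
K_X(t) = log M_X(t) = 5*e^(t)/2 - 5/2
K^(4)(t) = 5*e^(t)/2

κ_4 = K^(4)(0) = 5/2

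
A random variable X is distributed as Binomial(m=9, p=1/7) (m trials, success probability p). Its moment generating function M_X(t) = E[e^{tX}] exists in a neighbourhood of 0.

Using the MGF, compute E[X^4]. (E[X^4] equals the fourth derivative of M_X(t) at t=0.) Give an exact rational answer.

E[X^4] = M^(4)(0) = 7425/343

M_X(t) = (e^(t)/7 + 6/7)^9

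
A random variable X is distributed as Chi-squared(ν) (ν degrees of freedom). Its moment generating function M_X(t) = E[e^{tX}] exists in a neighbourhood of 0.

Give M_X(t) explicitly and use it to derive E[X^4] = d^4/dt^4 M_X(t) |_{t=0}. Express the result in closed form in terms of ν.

E[X^4] = M^(4)(0) = ν*(ν^3 + 12*ν^2 + 44*ν + 48)

M_X(t) = (1 - 2*t)^(-ν/2)
M^(4)(t) = (ν^4 + 12*ν^3 + 44*ν^2 + 48*ν)/(16*t^4*(1 - 2*t)^(ν/2) - 32*t^3*(1 - 2*t)^(ν/2) + 24*t^2*(1 - 2*t)^(ν/2) - 8*t*(1 - 2*t)^(ν/2) + (1 - 2*t)^(ν/2))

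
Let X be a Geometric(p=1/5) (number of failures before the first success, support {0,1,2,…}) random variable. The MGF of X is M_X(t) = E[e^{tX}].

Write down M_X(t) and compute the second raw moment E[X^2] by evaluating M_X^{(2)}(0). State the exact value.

M_X(t) = 1/(5*(1 - 4*e^(t)/5))
M^(2)(t) = (-16*e^(2*t) - 20*e^(t))/(64*e^(3*t) - 240*e^(2*t) + 300*e^(t) - 125)

E[X^2] = M^(2)(0) = 36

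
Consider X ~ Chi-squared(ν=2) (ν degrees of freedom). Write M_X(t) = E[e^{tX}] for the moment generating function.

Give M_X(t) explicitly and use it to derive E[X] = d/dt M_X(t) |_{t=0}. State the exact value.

M_X(t) = 1/(1 - 2*t)
M^(1)(t) = 2/(4*t^2 - 4*t + 1)

E[X] = M^(1)(0) = 2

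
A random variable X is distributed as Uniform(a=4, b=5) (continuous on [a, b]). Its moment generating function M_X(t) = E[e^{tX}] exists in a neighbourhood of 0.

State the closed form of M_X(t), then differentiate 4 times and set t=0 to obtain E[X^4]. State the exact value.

E[X^4] = M^(4)(0) = 2101/5

M_X(t) = (e^(5*t) - e^(4*t))/t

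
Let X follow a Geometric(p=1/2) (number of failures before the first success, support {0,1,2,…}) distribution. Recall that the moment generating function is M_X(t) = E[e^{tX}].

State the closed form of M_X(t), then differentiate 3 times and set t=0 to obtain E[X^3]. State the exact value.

M_X(t) = 1/(2*(1 - e^(t)/2))
M′(t) = e^(t)/(e^(2*t) - 4*e^(t) + 4)
M′′(t) = (-e^(2*t) - 2*e^(t))/(e^(3*t) - 6*e^(2*t) + 12*e^(t) - 8)
M′′′(t) = (e^(3*t) + 8*e^(2*t) + 4*e^(t))/(e^(4*t) - 8*e^(3*t) + 24*e^(2*t) - 32*e^(t) + 16)

E[X^3] = M′′′(0) = 13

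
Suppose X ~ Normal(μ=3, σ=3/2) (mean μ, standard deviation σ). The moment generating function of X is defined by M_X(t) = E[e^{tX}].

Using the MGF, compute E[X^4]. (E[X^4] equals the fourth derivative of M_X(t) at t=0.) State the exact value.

M_X(t) = e^(9*t^2/8 + 3*t)
dM/dt = 9*t*e^(3*t)*e^(9*t^2/8)/4 + 3*e^(3*t)*e^(9*t^2/8)
d^2M/dt^2 = 81*t^2*e^(3*t)*e^(9*t^2/8)/16 + 27*t*e^(3*t)*e^(9*t^2/8)/2 + 45*e^(3*t)*e^(9*t^2/8)/4
d^3M/dt^3 = 729*t^3*e^(3*t)*e^(9*t^2/8)/64 + 729*t^2*e^(3*t)*e^(9*t^2/8)/16 + 1215*t*e^(3*t)*e^(9*t^2/8)/16 + 189*e^(3*t)*e^(9*t^2/8)/4

E[X^4] = d^4M/dt^4 |_{t=0} = 3483/16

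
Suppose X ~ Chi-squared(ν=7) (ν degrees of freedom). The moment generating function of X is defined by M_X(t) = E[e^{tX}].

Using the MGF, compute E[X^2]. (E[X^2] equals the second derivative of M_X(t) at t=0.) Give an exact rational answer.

E[X^2] = M^(2)(0) = 63

M_X(t) = (1 - 2*t)^(-7/2)
M^(2)(t) = -63/(32*t^5*√(1 - 2*t) - 80*t^4*√(1 - 2*t) + 80*t^3*√(1 - 2*t) - 40*t^2*√(1 - 2*t) + 10*t*√(1 - 2*t) - √(1 - 2*t))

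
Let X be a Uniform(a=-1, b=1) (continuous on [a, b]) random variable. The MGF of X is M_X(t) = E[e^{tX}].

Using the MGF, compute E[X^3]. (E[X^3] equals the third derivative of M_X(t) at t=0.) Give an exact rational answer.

M_X(t) = (e^(t) - e^(-t))/(2*t)
M^(3)(t) = (t^3*e^(2*t) + t^3 - 3*t^2*e^(2*t) + 3*t^2 + 6*t*e^(2*t) + 6*t - 6*e^(2*t) + 6)*e^(-t)/(2*t^4)

E[X^3] = M^(3)(0) = 0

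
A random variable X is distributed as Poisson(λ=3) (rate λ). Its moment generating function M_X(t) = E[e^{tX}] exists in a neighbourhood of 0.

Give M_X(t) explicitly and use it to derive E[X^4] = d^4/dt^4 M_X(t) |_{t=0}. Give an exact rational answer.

E[X^4] = M^(4)(0) = 309

M_X(t) = e^(3*e^(t) - 3)
M^(4)(t) = (81*e^(4*t)*e^(3*e^(t)) + 162*e^(3*t)*e^(3*e^(t)) + 63*e^(2*t)*e^(3*e^(t)) + 3*e^(t)*e^(3*e^(t)))*e^(-3)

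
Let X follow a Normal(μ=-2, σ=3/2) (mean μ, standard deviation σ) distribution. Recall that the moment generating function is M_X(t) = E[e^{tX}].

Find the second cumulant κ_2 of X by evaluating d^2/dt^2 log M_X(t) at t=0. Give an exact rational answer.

M_X(t) = e^(9*t^2/8 - 2*t)
K_X(t) = log M_X(t) = 9*t^2/8 - 2*t
K′(t) = 9*t/4 - 2
K′′(t) = 9/4

κ_2 = K′′(0) = 9/4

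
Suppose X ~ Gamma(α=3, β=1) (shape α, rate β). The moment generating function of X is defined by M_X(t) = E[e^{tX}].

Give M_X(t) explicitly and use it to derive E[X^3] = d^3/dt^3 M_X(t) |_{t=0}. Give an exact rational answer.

M_X(t) = (1 - t)^(-3)
D^3[M](t) = 60/(t^6 - 6*t^5 + 15*t^4 - 20*t^3 + 15*t^2 - 6*t + 1)

E[X^3] = D^3[M](0) = 60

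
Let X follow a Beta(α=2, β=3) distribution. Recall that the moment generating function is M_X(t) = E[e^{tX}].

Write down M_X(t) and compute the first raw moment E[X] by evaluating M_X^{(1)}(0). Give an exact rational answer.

E[X] = D[M](0) = 2/5

M_X(t) = ₁F₁(2; 5; t)
D[M](t) = 2*₁F₁(3; 6; t)/5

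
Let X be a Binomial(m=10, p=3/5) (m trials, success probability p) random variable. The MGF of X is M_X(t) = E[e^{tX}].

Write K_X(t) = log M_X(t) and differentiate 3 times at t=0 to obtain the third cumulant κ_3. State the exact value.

M_X(t) = (3*e^(t)/5 + 2/5)^10
K_X(t) = log M_X(t) = 10*log(3*e^(t)/5 + 2/5)
K′(t) = 30*e^(t)/(3*e^(t) + 2)
K′′(t) = 60*e^(t)/(9*e^(2*t) + 12*e^(t) + 4)
K′′′(t) = (-180*e^(2*t) + 120*e^(t))/(27*e^(3*t) + 54*e^(2*t) + 36*e^(t) + 8)

κ_3 = K′′′(0) = -12/25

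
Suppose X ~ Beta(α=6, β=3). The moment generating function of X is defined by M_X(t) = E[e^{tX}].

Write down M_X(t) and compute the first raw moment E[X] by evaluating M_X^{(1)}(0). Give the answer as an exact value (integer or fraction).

E[X] = D[M](0) = 2/3

M_X(t) = ₁F₁(6; 9; t)
D[M](t) = 2*₁F₁(7; 10; t)/3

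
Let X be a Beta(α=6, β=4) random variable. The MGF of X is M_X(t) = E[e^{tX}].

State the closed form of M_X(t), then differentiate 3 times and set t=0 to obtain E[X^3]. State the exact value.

E[X^3] = M^(3)(0) = 14/55

M_X(t) = ₁F₁(6; 10; t)
M^(3)(t) = 14*₁F₁(9; 13; t)/55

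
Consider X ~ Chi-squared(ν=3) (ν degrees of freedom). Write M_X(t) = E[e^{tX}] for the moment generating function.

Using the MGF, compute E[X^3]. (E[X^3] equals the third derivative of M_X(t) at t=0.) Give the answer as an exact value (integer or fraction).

E[X^3] = M^(3)(0) = 105

M_X(t) = (1 - 2*t)^(-3/2)
M^(3)(t) = 105/(16*t^4*√(1 - 2*t) - 32*t^3*√(1 - 2*t) + 24*t^2*√(1 - 2*t) - 8*t*√(1 - 2*t) + √(1 - 2*t))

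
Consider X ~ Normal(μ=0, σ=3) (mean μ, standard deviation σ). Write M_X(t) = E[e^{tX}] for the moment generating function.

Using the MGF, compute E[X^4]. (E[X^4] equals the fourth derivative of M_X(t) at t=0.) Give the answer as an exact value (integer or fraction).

E[X^4] = d^4M/dt^4 |_{t=0} = 243

M_X(t) = e^(9*t^2/2)
dM/dt = 9*t*e^(9*t^2/2)
d^2M/dt^2 = 81*t^2*e^(9*t^2/2) + 9*e^(9*t^2/2)
d^3M/dt^3 = 729*t^3*e^(9*t^2/2) + 243*t*e^(9*t^2/2)
d^4M/dt^4 = 6561*t^4*e^(9*t^2/2) + 4374*t^2*e^(9*t^2/2) + 243*e^(9*t^2/2)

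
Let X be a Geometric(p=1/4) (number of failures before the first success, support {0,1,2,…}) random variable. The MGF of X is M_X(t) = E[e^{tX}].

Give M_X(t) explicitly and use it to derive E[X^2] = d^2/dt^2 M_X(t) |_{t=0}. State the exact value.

E[X^2] = d^2M/dt^2 |_{t=0} = 21

M_X(t) = 1/(4*(1 - 3*e^(t)/4))
dM/dt = 3*e^(t)/(9*e^(2*t) - 24*e^(t) + 16)
d^2M/dt^2 = (-9*e^(2*t) - 12*e^(t))/(27*e^(3*t) - 108*e^(2*t) + 144*e^(t) - 64)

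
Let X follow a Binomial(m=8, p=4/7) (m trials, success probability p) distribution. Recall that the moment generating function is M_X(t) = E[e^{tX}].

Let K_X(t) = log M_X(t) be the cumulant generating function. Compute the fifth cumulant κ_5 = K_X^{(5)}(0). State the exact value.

κ_5 = D^5[K](0) = 9120/16807

M_X(t) = (4*e^(t)/7 + 3/7)^8
K_X(t) = log M_X(t) = 8*log(4*e^(t)/7 + 3/7)
D^5[K](t) = (-6144*e^(4*t) + 50688*e^(3*t) - 38016*e^(2*t) + 2592*e^(t))/(1024*e^(5*t) + 3840*e^(4*t) + 5760*e^(3*t) + 4320*e^(2*t) + 1620*e^(t) + 243)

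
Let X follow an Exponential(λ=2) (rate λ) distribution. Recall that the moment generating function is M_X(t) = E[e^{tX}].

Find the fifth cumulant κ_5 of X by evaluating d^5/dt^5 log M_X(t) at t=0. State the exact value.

κ_5 = D^5[K](0) = 3/4

M_X(t) = 2/(2 - t)
K_X(t) = log M_X(t) = -log(2 - t) + log(2)
D^5[K](t) = -24/(t^5 - 10*t^4 + 40*t^3 - 80*t^2 + 80*t - 32)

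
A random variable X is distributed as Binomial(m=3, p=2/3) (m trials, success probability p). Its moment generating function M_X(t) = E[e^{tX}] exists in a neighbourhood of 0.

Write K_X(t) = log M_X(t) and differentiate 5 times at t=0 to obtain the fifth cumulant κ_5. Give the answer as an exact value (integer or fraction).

M_X(t) = (2*e^(t)/3 + 1/3)^3
K_X(t) = log M_X(t) = 3*log(2*e^(t)/3 + 1/3)
K′(t) = 6*e^(t)/(2*e^(t) + 1)
K′′(t) = 6*e^(t)/(4*e^(2*t) + 4*e^(t) + 1)
K′′′(t) = (-12*e^(2*t) + 6*e^(t))/(8*e^(3*t) + 12*e^(2*t) + 6*e^(t) + 1)
K′′′′(t) = (24*e^(3*t) - 48*e^(2*t) + 6*e^(t))/(16*e^(4*t) + 32*e^(3*t) + 24*e^(2*t) + 8*e^(t) + 1)
K′′′′′(t) = (-48*e^(4*t) + 264*e^(3*t) - 132*e^(2*t) + 6*e^(t))/(32*e^(5*t) + 80*e^(4*t) + 80*e^(3*t) + 40*e^(2*t) + 10*e^(t) + 1)

κ_5 = K′′′′′(0) = 10/27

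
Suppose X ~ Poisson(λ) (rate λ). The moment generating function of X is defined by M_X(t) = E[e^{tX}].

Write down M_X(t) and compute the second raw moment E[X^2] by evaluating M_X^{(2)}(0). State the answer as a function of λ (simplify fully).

M_X(t) = e^(λ*(e^(t) - 1))
M^(2)(t) = (λ^2*e^(2*t)*e^(λ*e^(t)) + λ*e^(t)*e^(λ*e^(t)))*e^(-λ)

E[X^2] = M^(2)(0) = λ*(λ + 1)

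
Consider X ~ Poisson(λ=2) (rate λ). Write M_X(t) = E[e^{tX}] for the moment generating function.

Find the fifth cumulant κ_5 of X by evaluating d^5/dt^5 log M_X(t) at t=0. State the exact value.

M_X(t) = e^(2*e^(t) - 2)
K_X(t) = log M_X(t) = 2*e^(t) - 2
dK/dt = 2*e^(t)
d^2K/dt^2 = 2*e^(t)
d^3K/dt^3 = 2*e^(t)
d^4K/dt^4 = 2*e^(t)
d^5K/dt^5 = 2*e^(t)

κ_5 = d^5K/dt^5 |_{t=0} = 2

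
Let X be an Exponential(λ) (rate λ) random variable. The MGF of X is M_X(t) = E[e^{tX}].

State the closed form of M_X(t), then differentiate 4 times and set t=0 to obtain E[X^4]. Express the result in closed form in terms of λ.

M_X(t) = λ/(λ - t)
dM/dt = λ/(λ^2 - 2*λ*t + t^2)
d^2M/dt^2 = -2*λ/(-λ^3 + 3*λ^2*t - 3*λ*t^2 + t^3)
d^3M/dt^3 = 6*λ/(λ^4 - 4*λ^3*t + 6*λ^2*t^2 - 4*λ*t^3 + t^4)
d^4M/dt^4 = -24*λ/(-λ^5 + 5*λ^4*t - 10*λ^3*t^2 + 10*λ^2*t^3 - 5*λ*t^4 + t^5)

E[X^4] = d^4M/dt^4 |_{t=0} = 24/λ^4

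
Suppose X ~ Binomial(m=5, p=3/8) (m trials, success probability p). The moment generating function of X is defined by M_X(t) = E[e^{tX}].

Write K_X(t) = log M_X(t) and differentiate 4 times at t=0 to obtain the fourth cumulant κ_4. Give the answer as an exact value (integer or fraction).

κ_4 = d^4K/dt^4 |_{t=0} = -975/2048

M_X(t) = (3*e^(t)/8 + 5/8)^5
K_X(t) = log M_X(t) = 5*log(3*e^(t)/8 + 5/8)
dK/dt = 15*e^(t)/(3*e^(t) + 5)
d^2K/dt^2 = 75*e^(t)/(9*e^(2*t) + 30*e^(t) + 25)
d^3K/dt^3 = (-225*e^(2*t) + 375*e^(t))/(27*e^(3*t) + 135*e^(2*t) + 225*e^(t) + 125)
d^4K/dt^4 = (675*e^(3*t) - 4500*e^(2*t) + 1875*e^(t))/(81*e^(4*t) + 540*e^(3*t) + 1350*e^(2*t) + 1500*e^(t) + 625)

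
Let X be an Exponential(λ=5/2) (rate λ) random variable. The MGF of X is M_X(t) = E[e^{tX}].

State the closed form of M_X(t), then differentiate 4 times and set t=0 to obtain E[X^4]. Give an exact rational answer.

M_X(t) = 5/(2*(5/2 - t))
M′(t) = 10/(4*t^2 - 20*t + 25)
M′′(t) = -40/(8*t^3 - 60*t^2 + 150*t - 125)
M′′′(t) = 240/(16*t^4 - 160*t^3 + 600*t^2 - 1000*t + 625)
M′′′′(t) = -1920/(32*t^5 - 400*t^4 + 2000*t^3 - 5000*t^2 + 6250*t - 3125)

E[X^4] = M′′′′(0) = 384/625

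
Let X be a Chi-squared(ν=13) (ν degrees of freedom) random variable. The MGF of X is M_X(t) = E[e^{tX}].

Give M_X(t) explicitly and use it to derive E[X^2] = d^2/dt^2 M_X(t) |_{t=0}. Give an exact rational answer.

E[X^2] = d^2M/dt^2 |_{t=0} = 195

M_X(t) = (1 - 2*t)^(-13/2)
dM/dt = -13/(128*t^7*√(1 - 2*t) - 448*t^6*√(1 - 2*t) + 672*t^5*√(1 - 2*t) - 560*t^4*√(1 - 2*t) + 280*t^3*√(1 - 2*t) - 84*t^2*√(1 - 2*t) + 14*t*√(1 - 2*t) - √(1 - 2*t))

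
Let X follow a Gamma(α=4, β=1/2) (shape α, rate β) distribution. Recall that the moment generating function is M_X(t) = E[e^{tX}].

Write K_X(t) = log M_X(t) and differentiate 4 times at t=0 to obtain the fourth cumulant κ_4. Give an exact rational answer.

κ_4 = K^(4)(0) = 384

M_X(t) = 1/(16*(1/2 - t)^4)
K_X(t) = log M_X(t) = -4*log(1/2 - t) - 4*log(2)
K^(4)(t) = 384/(16*t^4 - 32*t^3 + 24*t^2 - 8*t + 1)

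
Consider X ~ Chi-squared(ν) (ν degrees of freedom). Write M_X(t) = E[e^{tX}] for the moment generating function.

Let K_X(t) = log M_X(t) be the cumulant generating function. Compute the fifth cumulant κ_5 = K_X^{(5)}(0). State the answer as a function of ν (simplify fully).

κ_5 = d^5K/dt^5 |_{t=0} = 384*ν

M_X(t) = (1 - 2*t)^(-ν/2)
K_X(t) = log M_X(t) = -ν*log(1 - 2*t)/2
dK/dt = -ν/(2*t - 1)
d^2K/dt^2 = 2*ν/(4*t^2 - 4*t + 1)
d^3K/dt^3 = -8*ν/(8*t^3 - 12*t^2 + 6*t - 1)
d^4K/dt^4 = 48*ν/(16*t^4 - 32*t^3 + 24*t^2 - 8*t + 1)
d^5K/dt^5 = -384*ν/(32*t^5 - 80*t^4 + 80*t^3 - 40*t^2 + 10*t - 1)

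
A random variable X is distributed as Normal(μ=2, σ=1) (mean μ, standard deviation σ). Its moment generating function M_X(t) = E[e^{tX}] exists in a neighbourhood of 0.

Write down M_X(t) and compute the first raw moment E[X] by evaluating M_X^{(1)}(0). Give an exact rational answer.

E[X] = D[M](0) = 2

M_X(t) = e^(t^2/2 + 2*t)
D[M](t) = t*e^(2*t)*e^(t^2/2) + 2*e^(2*t)*e^(t^2/2)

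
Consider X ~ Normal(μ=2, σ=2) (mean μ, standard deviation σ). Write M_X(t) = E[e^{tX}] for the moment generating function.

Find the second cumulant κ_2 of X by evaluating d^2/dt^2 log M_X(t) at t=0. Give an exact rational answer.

κ_2 = D^2[K](0) = 4

M_X(t) = e^(2*t^2 + 2*t)
K_X(t) = log M_X(t) = 2*t^2 + 2*t
D^2[K](t) = 4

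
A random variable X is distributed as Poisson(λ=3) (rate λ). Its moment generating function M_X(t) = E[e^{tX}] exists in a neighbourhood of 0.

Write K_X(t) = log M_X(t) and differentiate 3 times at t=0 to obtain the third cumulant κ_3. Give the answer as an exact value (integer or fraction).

κ_3 = K′′′(0) = 3

M_X(t) = e^(3*e^(t) - 3)
K_X(t) = log M_X(t) = 3*e^(t) - 3
K′(t) = 3*e^(t)
K′′(t) = 3*e^(t)
K′′′(t) = 3*e^(t)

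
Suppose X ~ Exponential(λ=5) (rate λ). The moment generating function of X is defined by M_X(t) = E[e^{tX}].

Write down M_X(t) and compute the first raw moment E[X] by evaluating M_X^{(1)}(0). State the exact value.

E[X] = D[M](0) = 1/5

M_X(t) = 5/(5 - t)
D[M](t) = 5/(t^2 - 10*t + 25)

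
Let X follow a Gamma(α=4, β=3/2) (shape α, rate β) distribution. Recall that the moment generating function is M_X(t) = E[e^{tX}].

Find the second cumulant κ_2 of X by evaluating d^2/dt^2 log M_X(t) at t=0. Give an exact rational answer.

κ_2 = K′′(0) = 16/9

M_X(t) = 81/(16*(3/2 - t)^4)
K_X(t) = log M_X(t) = -4*log(3/2 - t) - 4*log(2) + 4*log(3)
K′(t) = -8/(2*t - 3)
K′′(t) = 16/(4*t^2 - 12*t + 9)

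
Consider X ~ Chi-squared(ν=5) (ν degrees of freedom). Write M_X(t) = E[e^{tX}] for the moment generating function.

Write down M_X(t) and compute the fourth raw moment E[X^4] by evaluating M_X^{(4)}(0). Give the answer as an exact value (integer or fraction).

E[X^4] = D^4[M](0) = 3465

M_X(t) = (1 - 2*t)^(-5/2)
D^4[M](t) = 3465/(64*t^6*√(1 - 2*t) - 192*t^5*√(1 - 2*t) + 240*t^4*√(1 - 2*t) - 160*t^3*√(1 - 2*t) + 60*t^2*√(1 - 2*t) - 12*t*√(1 - 2*t) + √(1 - 2*t))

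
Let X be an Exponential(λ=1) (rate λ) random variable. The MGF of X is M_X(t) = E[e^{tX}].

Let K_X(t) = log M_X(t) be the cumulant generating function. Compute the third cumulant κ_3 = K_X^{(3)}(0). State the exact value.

κ_3 = K′′′(0) = 2

M_X(t) = 1/(1 - t)
K_X(t) = log M_X(t) = -log(1 - t)
K′(t) = -1/(t - 1)
K′′(t) = 1/(t^2 - 2*t + 1)
K′′′(t) = -2/(t^3 - 3*t^2 + 3*t - 1)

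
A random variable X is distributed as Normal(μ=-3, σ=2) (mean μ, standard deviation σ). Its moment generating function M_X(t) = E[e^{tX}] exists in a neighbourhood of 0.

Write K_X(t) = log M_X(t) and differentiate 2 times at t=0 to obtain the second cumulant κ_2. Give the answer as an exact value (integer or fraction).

κ_2 = K^(2)(0) = 4

M_X(t) = e^(2*t^2 - 3*t)
K_X(t) = log M_X(t) = 2*t^2 - 3*t
K^(2)(t) = 4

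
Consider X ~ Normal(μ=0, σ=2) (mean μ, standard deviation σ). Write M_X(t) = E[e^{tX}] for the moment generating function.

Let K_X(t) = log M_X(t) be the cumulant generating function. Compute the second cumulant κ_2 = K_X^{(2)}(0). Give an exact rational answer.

M_X(t) = e^(2*t^2)
K_X(t) = log M_X(t) = 2*t^2
dK/dt = 4*t
d^2K/dt^2 = 4

κ_2 = d^2K/dt^2 |_{t=0} = 4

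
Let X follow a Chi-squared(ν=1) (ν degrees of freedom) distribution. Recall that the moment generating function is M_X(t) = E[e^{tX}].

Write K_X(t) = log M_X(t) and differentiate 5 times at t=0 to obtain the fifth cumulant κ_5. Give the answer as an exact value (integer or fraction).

M_X(t) = 1/√(1 - 2*t)
K_X(t) = log M_X(t) = -log(1 - 2*t)/2
K′(t) = -1/(2*t - 1)
K′′(t) = 2/(4*t^2 - 4*t + 1)
K′′′(t) = -8/(8*t^3 - 12*t^2 + 6*t - 1)
K′′′′(t) = 48/(16*t^4 - 32*t^3 + 24*t^2 - 8*t + 1)
K′′′′′(t) = -384/(32*t^5 - 80*t^4 + 80*t^3 - 40*t^2 + 10*t - 1)

κ_5 = K′′′′′(0) = 384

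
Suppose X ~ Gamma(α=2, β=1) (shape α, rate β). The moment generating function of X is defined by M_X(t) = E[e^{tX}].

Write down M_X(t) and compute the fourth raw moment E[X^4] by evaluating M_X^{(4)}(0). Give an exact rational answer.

M_X(t) = (1 - t)^(-2)
dM/dt = -2/(t^3 - 3*t^2 + 3*t - 1)
d^2M/dt^2 = 6/(t^4 - 4*t^3 + 6*t^2 - 4*t + 1)
d^3M/dt^3 = -24/(t^5 - 5*t^4 + 10*t^3 - 10*t^2 + 5*t - 1)
d^4M/dt^4 = 120/(t^6 - 6*t^5 + 15*t^4 - 20*t^3 + 15*t^2 - 6*t + 1)

E[X^4] = d^4M/dt^4 |_{t=0} = 120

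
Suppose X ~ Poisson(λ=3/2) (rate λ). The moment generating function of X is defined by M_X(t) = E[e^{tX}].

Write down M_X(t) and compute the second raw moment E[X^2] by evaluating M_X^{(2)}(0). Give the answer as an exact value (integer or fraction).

M_X(t) = e^(3*e^(t)/2 - 3/2)
M′(t) = 3*e^(-3/2)*e^(t)*e^(3*e^(t)/2)/2
M′′(t) = (9*e^(2*t)*e^(3*e^(t)/2) + 6*e^(t)*e^(3*e^(t)/2))*e^(-3/2)/4

E[X^2] = M′′(0) = 15/4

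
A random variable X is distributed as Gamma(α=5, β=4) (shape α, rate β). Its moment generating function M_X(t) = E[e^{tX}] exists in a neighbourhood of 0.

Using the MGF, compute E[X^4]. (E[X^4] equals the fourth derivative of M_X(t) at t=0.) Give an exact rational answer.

E[X^4] = M^(4)(0) = 105/16

M_X(t) = 1024/(4 - t)^5
M^(4)(t) = -1720320/(t^9 - 36*t^8 + 576*t^7 - 5376*t^6 + 32256*t^5 - 129024*t^4 + 344064*t^3 - 589824*t^2 + 589824*t - 262144)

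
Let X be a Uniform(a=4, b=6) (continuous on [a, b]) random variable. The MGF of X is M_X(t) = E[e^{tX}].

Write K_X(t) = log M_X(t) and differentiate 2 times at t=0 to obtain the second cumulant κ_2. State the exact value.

κ_2 = K^(2)(0) = 1/3

M_X(t) = (e^(6*t) - e^(4*t))/(2*t)
K_X(t) = log M_X(t) = -log(t) + log(e^(6*t) - e^(4*t)) - log(2)
K^(2)(t) = (-4*t^2*e^(2*t) + e^(4*t) - 2*e^(2*t) + 1)/(t^2*e^(4*t) - 2*t^2*e^(2*t) + t^2)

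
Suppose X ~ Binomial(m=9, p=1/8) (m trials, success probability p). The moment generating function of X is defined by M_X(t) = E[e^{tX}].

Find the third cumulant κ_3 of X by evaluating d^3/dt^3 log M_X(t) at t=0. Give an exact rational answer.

κ_3 = K^(3)(0) = 189/256

M_X(t) = (e^(t)/8 + 7/8)^9
K_X(t) = log M_X(t) = 9*log(e^(t)/8 + 7/8)
K^(3)(t) = (-63*e^(2*t) + 441*e^(t))/(e^(3*t) + 21*e^(2*t) + 147*e^(t) + 343)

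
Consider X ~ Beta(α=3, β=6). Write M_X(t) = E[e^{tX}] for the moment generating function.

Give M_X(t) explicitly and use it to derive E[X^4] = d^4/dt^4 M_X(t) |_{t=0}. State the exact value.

E[X^4] = D^4[M](0) = 1/33

M_X(t) = ₁F₁(3; 9; t)
D^4[M](t) = ₁F₁(7; 13; t)/33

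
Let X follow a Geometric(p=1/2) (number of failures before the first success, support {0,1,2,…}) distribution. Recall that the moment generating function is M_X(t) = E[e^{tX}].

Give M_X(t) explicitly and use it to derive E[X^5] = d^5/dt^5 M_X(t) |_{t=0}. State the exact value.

E[X^5] = M′′′′′(0) = 541

M_X(t) = 1/(2*(1 - e^(t)/2))
M′(t) = e^(t)/(e^(2*t) - 4*e^(t) + 4)
M′′(t) = (-e^(2*t) - 2*e^(t))/(e^(3*t) - 6*e^(2*t) + 12*e^(t) - 8)
M′′′(t) = (e^(3*t) + 8*e^(2*t) + 4*e^(t))/(e^(4*t) - 8*e^(3*t) + 24*e^(2*t) - 32*e^(t) + 16)
M′′′′(t) = (-e^(4*t) - 22*e^(3*t) - 44*e^(2*t) - 8*e^(t))/(e^(5*t) - 10*e^(4*t) + 40*e^(3*t) - 80*e^(2*t) + 80*e^(t) - 32)
M′′′′′(t) = (e^(5*t) + 52*e^(4*t) + 264*e^(3*t) + 208*e^(2*t) + 16*e^(t))/(e^(6*t) - 12*e^(5*t) + 60*e^(4*t) - 160*e^(3*t) + 240*e^(2*t) - 192*e^(t) + 64)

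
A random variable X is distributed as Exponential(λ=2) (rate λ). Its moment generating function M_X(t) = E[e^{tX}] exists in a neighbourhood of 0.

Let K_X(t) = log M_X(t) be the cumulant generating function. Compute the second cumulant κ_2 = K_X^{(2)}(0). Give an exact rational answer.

M_X(t) = 2/(2 - t)
K_X(t) = log M_X(t) = -log(2 - t) + log(2)
K^(2)(t) = 1/(t^2 - 4*t + 4)

κ_2 = K^(2)(0) = 1/4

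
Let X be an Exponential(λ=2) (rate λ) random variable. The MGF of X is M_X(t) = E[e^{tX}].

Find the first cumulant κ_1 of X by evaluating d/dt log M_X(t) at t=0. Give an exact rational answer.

M_X(t) = 2/(2 - t)
K_X(t) = log M_X(t) = -log(2 - t) + log(2)
K′(t) = -1/(t - 2)

κ_1 = K′(0) = 1/2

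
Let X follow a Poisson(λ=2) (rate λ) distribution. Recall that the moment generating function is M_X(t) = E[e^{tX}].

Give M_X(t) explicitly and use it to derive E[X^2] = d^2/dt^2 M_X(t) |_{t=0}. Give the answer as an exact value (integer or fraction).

E[X^2] = M^(2)(0) = 6

M_X(t) = e^(2*e^(t) - 2)
M^(2)(t) = (4*e^(2*t)*e^(2*e^(t)) + 2*e^(t)*e^(2*e^(t)))*e^(-2)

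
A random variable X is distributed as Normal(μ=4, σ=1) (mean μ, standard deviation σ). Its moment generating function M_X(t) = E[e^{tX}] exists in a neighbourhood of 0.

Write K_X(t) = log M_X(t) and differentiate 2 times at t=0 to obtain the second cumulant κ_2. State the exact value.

κ_2 = K′′(0) = 1

M_X(t) = e^(t^2/2 + 4*t)
K_X(t) = log M_X(t) = t^2/2 + 4*t
K′(t) = t + 4
K′′(t) = 1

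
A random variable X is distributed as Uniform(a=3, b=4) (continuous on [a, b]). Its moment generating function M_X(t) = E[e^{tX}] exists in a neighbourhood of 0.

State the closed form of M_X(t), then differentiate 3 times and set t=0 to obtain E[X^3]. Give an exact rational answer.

M_X(t) = (e^(4*t) - e^(3*t))/t
D^3[M](t) = (64*t^3*e^(4*t) - 27*t^3*e^(3*t) - 48*t^2*e^(4*t) + 27*t^2*e^(3*t) + 24*t*e^(4*t) - 18*t*e^(3*t) - 6*e^(4*t) + 6*e^(3*t))/t^4

E[X^3] = D^3[M](0) = 175/4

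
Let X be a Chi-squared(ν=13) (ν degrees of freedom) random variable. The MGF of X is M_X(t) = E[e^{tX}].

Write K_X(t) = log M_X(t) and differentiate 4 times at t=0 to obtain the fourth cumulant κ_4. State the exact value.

M_X(t) = (1 - 2*t)^(-13/2)
K_X(t) = log M_X(t) = -13*log(1 - 2*t)/2
dK/dt = -13/(2*t - 1)
d^2K/dt^2 = 26/(4*t^2 - 4*t + 1)
d^3K/dt^3 = -104/(8*t^3 - 12*t^2 + 6*t - 1)
d^4K/dt^4 = 624/(16*t^4 - 32*t^3 + 24*t^2 - 8*t + 1)

κ_4 = d^4K/dt^4 |_{t=0} = 624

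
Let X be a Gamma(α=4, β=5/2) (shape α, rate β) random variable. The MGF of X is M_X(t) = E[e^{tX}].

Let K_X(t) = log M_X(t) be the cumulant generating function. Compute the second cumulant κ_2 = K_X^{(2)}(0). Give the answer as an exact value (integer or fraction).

κ_2 = K′′(0) = 16/25

M_X(t) = 625/(16*(5/2 - t)^4)
K_X(t) = log M_X(t) = -4*log(5/2 - t) - 4*log(2) + 4*log(5)
K′(t) = -8/(2*t - 5)
K′′(t) = 16/(4*t^2 - 20*t + 25)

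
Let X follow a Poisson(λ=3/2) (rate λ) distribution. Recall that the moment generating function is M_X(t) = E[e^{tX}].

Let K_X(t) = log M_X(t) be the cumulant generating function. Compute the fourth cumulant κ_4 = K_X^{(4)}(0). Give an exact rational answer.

M_X(t) = e^(3*e^(t)/2 - 3/2)
K_X(t) = log M_X(t) = 3*e^(t)/2 - 3/2
K′(t) = 3*e^(t)/2
K′′(t) = 3*e^(t)/2
K′′′(t) = 3*e^(t)/2
K′′′′(t) = 3*e^(t)/2

κ_4 = K′′′′(0) = 3/2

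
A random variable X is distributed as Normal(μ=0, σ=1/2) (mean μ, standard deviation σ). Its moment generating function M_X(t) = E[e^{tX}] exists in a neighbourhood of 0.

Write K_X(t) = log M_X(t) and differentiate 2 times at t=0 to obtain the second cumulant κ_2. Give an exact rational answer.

κ_2 = K^(2)(0) = 1/4

M_X(t) = e^(t^2/8)
K_X(t) = log M_X(t) = t^2/8
K^(2)(t) = 1/4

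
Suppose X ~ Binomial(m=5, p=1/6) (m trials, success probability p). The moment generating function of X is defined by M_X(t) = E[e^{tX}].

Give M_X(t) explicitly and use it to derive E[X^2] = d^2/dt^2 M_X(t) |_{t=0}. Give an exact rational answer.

M_X(t) = (e^(t)/6 + 5/6)^5
M^(2)(t) = 25*e^(5*t)/7776 + 25*e^(4*t)/486 + 125*e^(3*t)/432 + 625*e^(2*t)/972 + 3125*e^(t)/7776

E[X^2] = M^(2)(0) = 25/18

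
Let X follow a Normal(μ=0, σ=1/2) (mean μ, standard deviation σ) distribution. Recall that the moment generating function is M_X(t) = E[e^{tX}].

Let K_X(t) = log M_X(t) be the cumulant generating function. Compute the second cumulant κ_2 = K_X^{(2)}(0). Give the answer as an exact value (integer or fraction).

κ_2 = K′′(0) = 1/4

M_X(t) = e^(t^2/8)
K_X(t) = log M_X(t) = t^2/8
K′(t) = t/4
K′′(t) = 1/4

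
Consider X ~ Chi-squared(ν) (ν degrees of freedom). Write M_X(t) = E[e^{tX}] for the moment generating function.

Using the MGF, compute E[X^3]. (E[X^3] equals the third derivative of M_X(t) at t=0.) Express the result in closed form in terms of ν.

M_X(t) = (1 - 2*t)^(-ν/2)
D^3[M](t) = (-ν^3 - 6*ν^2 - 8*ν)/(8*t^3*(1 - 2*t)^(ν/2) - 12*t^2*(1 - 2*t)^(ν/2) + 6*t*(1 - 2*t)^(ν/2) - (1 - 2*t)^(ν/2))

E[X^3] = D^3[M](0) = ν*(ν^2 + 6*ν + 8)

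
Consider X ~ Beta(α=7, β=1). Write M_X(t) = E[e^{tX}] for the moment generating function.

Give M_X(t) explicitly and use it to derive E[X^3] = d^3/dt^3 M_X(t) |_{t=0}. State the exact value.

M_X(t) = ₁F₁(7; 8; t)
D^3[M](t) = 7*₁F₁(10; 11; t)/10

E[X^3] = D^3[M](0) = 7/10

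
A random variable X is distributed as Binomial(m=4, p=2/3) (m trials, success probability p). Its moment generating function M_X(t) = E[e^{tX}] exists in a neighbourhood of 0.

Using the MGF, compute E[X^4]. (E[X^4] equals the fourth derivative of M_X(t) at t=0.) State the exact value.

M_X(t) = (2*e^(t)/3 + 1/3)^4
M′(t) = 64*e^(4*t)/81 + 32*e^(3*t)/27 + 16*e^(2*t)/27 + 8*e^(t)/81
M′′(t) = 256*e^(4*t)/81 + 32*e^(3*t)/9 + 32*e^(2*t)/27 + 8*e^(t)/81
M′′′(t) = 1024*e^(4*t)/81 + 32*e^(3*t)/3 + 64*e^(2*t)/27 + 8*e^(t)/81
M′′′′(t) = 4096*e^(4*t)/81 + 32*e^(3*t) + 128*e^(2*t)/27 + 8*e^(t)/81

E[X^4] = M′′′′(0) = 2360/27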